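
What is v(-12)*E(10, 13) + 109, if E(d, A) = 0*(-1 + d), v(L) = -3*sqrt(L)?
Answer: 109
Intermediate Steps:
E(d, A) = 0
v(-12)*E(10, 13) + 109 = -6*I*sqrt(3)*0 + 109 = 0 + 109 = 109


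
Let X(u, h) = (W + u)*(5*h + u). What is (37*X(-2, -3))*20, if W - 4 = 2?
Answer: -50320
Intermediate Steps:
W = 6 (W = 4 + 2 = 6)
X(u, h) = (6 + u)*(u + 5*h) (X(u, h) = (6 + u)*(5*h + u) = (6 + u)*(u + 5*h))
(37*X(-2, -3))*20 = (37*((-2)² + 6*(-2) + 30*(-3) + 5*(-3)*(-2)))*20 = (37*(4 - 12 - 90 + 30))*20 = (37*(-68))*20 = -2516*20 = -50320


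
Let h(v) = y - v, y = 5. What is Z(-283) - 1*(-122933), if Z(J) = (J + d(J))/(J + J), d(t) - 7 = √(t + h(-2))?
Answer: 34790177/283 - I*√69/283 ≈ 1.2293e+5 - 0.029352*I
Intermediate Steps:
h(v) = 5 - v
d(t) = 7 + √(7 + t) (d(t) = 7 + √(t + (5 - 1*(-2))) = 7 + √(t + (5 + 2)) = 7 + √(t + 7) = 7 + √(7 + t))
Z(J) = (7 + J + √(7 + J))/(2*J) (Z(J) = (J + (7 + √(7 + J)))/(J + J) = (7 + J + √(7 + J))/((2*J)) = (7 + J + √(7 + J))*(1/(2*J)) = (7 + J + √(7 + J))/(2*J))
Z(-283) - 1*(-122933) = (½)*(7 - 283 + √(7 - 283))/(-283) - 1*(-122933) = (½)*(-1/283)*(7 - 283 + √(-276)) + 122933 = (½)*(-1/283)*(7 - 283 + 2*I*√69) + 122933 = (½)*(-1/283)*(-276 + 2*I*√69) + 122933 = (138/283 - I*√69/283) + 122933 = 34790177/283 - I*√69/283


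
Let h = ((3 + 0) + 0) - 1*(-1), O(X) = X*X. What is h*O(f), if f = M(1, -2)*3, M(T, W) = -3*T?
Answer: 324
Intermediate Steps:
f = -9 (f = -3*1*3 = -3*3 = -9)
O(X) = X²
h = 4 (h = (3 + 0) + 1 = 3 + 1 = 4)
h*O(f) = 4*(-9)² = 4*81 = 324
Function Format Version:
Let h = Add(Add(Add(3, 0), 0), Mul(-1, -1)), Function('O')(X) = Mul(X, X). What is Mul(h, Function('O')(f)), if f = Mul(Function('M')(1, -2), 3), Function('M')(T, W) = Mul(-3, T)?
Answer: 324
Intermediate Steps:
f = -9 (f = Mul(Mul(-3, 1), 3) = Mul(-3, 3) = -9)
Function('O')(X) = Pow(X, 2)
h = 4 (h = Add(Add(3, 0), 1) = Add(3, 1) = 4)
Mul(h, Function('O')(f)) = Mul(4, Pow(-9, 2)) = Mul(4, 81) = 324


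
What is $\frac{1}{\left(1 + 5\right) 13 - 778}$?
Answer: $- \frac{1}{700} \approx -0.0014286$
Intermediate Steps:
$\frac{1}{\left(1 + 5\right) 13 - 778} = \frac{1}{6 \cdot 13 - 778} = \frac{1}{78 - 778} = \frac{1}{-700} = - \frac{1}{700}$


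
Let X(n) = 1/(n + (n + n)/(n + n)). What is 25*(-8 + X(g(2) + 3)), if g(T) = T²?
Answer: -1575/8 ≈ -196.88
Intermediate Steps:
X(n) = 1/(1 + n) (X(n) = 1/(n + (2*n)/((2*n))) = 1/(n + (2*n)*(1/(2*n))) = 1/(n + 1) = 1/(1 + n))
25*(-8 + X(g(2) + 3)) = 25*(-8 + 1/(1 + (2² + 3))) = 25*(-8 + 1/(1 + (4 + 3))) = 25*(-8 + 1/(1 + 7)) = 25*(-8 + 1/8) = 25*(-8 + ⅛) = 25*(-63/8) = -1575/8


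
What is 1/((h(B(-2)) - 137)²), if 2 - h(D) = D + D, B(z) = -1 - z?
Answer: 1/18769 ≈ 5.3279e-5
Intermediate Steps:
h(D) = 2 - 2*D (h(D) = 2 - (D + D) = 2 - 2*D)
1/((h(B(-2)) - 137)²) = 1/(((2 - 2*(-1 - 1*(-2))) - 137)²) = 1/(((2 - 2*(-1 + 2)) - 137)²) = 1/(((2 - 2*1) - 137)²) = 1/(((2 - 2) - 137)²) = 1/((0 - 137)²) = 1/((-137)²) = 1/18769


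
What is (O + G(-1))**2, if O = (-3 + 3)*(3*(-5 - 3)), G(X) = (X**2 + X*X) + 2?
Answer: 16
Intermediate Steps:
G(X) = 2 + 2*X**2 (G(X) = (X**2 + X**2) + 2 = 2*X**2 + 2 = 2 + 2*X**2)
O = 0 (O = 0*(3*(-8)) = 0*(-24) = 0)
(O + G(-1))**2 = (0 + (2 + 2*(-1)**2))**2 = (0 + (2 + 2*1))**2 = (0 + (2 + 2))**2 = (0 + 4)**2 = 4**2 = 16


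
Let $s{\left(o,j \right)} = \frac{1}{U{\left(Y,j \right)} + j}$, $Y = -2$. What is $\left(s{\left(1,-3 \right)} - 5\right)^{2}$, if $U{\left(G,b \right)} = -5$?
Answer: $\frac{1681}{64} \approx 26.266$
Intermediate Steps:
$s{\left(o,j \right)} = \frac{1}{-5 + j}$
$\left(s{\left(1,-3 \right)} - 5\right)^{2} = \left(\frac{1}{-5 - 3} - 5\right)^{2} = \left(\frac{1}{-8} - 5\right)^{2} = \left(- \frac{1}{8} - 5\right)^{2} = \left(- \frac{41}{8}\right)^{2} = \frac{1681}{64}$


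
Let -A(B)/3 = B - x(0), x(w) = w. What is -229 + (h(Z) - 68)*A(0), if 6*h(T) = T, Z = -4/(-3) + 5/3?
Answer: -229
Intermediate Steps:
Z = 3 (Z = -4*(-⅓) + 5*(⅓) = 4/3 + 5/3 = 3)
h(T) = T/6
A(B) = -3*B (A(B) = -3*(B - 1*0) = -3*(B + 0) = -3*B)
-229 + (h(Z) - 68)*A(0) = -229 + ((⅙)*3 - 68)*(-3*0) = -229 + (½ - 68)*0 = -229 - 135/2*0 = -229 + 0 = -229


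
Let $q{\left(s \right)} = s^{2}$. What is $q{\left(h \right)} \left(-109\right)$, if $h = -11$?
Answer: $-13189$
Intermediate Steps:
$q{\left(h \right)} \left(-109\right) = \left(-11\right)^{2} \left(-109\right) = 121 \left(-109\right) = -13189$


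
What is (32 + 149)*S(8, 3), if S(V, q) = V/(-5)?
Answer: -1448/5 ≈ -289.60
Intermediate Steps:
S(V, q) = -V/5 (S(V, q) = V*(-⅕) = -V/5)
(32 + 149)*S(8, 3) = (32 + 149)*(-⅕*8) = 181*(-8/5) = -1448/5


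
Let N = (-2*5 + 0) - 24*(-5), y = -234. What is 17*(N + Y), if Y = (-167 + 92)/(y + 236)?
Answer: 2465/2 ≈ 1232.5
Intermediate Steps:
Y = -75/2 (Y = (-167 + 92)/(-234 + 236) = -75/2 ≈ -37.500)
N = 110 (N = (-10 + 0) - 8*(-15) = -10 + 120 = 110)
17*(N + Y) = 17*(110 - 75/2) = 17*(145/2) = 2465/2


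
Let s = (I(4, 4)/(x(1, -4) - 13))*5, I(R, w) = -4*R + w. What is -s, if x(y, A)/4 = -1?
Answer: -60/17 ≈ -3.5294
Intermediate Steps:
I(R, w) = w - 4*R
x(y, A) = -4 (x(y, A) = 4*(-1) = -4)
s = 60/17 (s = ((4 - 4*4)/(-4 - 13))*5 = ((4 - 16)/(-17))*5 = -12*(-1/17)*5 = (12/17)*5 = 60/17 ≈ 3.5294)
-s = -1*60/17 = -60/17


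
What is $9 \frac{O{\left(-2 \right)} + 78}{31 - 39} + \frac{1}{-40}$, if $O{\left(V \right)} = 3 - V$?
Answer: $- \frac{467}{5} \approx -93.4$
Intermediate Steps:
$9 \frac{O{\left(-2 \right)} + 78}{31 - 39} + \frac{1}{-40} = 9 \frac{\left(3 - -2\right) + 78}{31 - 39} + \frac{1}{-40} = 9 \frac{\left(3 + 2\right) + 78}{-8} - \frac{1}{40} = 9 \left(5 + 78\right) \left(- \frac{1}{8}\right) - \frac{1}{40} = 9 \cdot 83 \left(- \frac{1}{8}\right) - \frac{1}{40} = 9 \left(- \frac{83}{8}\right) - \frac{1}{40} = - \frac{747}{8} - \frac{1}{40} = - \frac{467}{5}$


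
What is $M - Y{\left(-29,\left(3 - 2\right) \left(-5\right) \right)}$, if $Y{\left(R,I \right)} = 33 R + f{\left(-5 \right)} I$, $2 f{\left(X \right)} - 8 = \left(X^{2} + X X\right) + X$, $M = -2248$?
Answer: $- \frac{2317}{2} \approx -1158.5$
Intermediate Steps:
$f{\left(X \right)} = 4 + X^{2} + \frac{X}{2}$ ($f{\left(X \right)} = 4 + \frac{\left(X^{2} + X X\right) + X}{2} = 4 + \frac{\left(X^{2} + X^{2}\right) + X}{2} = 4 + \frac{2 X^{2} + X}{2} = 4 + \frac{X + 2 X^{2}}{2} = 4 + \left(X^{2} + \frac{X}{2}\right) = 4 + X^{2} + \frac{X}{2}$)
$Y{\left(R,I \right)} = 33 R + \frac{53 I}{2}$ ($Y{\left(R,I \right)} = 33 R + \left(4 + \left(-5\right)^{2} + \frac{1}{2} \left(-5\right)\right) I = 33 R + \left(4 + 25 - \frac{5}{2}\right) I = 33 R + \frac{53 I}{2}$)
$M - Y{\left(-29,\left(3 - 2\right) \left(-5\right) \right)} = -2248 - \left(33 \left(-29\right) + \frac{53 \left(3 - 2\right) \left(-5\right)}{2}\right) = -2248 - \left(-957 + \frac{53 \cdot 1 \left(-5\right)}{2}\right) = -2248 - \left(-957 + \frac{53}{2} \left(-5\right)\right) = -2248 - \left(-957 - \frac{265}{2}\right) = -2248 - - \frac{2179}{2} = -2248 + \frac{2179}{2} = - \frac{2317}{2}$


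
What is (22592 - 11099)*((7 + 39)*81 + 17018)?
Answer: 238410792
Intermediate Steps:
(22592 - 11099)*((7 + 39)*81 + 17018) = 11493*(46*81 + 17018) = 11493*(3726 + 17018) = 11493*20744 = 238410792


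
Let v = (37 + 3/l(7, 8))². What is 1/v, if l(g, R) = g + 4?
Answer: 121/168100 ≈ 0.00071981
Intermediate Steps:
l(g, R) = 4 + g
v = 168100/121 (v = (37 + 3/(4 + 7))² = (37 + 3/11)² = (410/11)² = 168100/121 ≈ 1389.3)
1/v = 1/(168100/121) = 121/168100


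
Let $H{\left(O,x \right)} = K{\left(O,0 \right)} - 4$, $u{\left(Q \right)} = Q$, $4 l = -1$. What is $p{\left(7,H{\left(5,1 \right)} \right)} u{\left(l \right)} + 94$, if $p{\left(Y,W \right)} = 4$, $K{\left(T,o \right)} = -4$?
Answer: $93$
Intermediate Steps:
$l = - \frac{1}{4}$ ($l = \frac{1}{4} \left(-1\right) = - \frac{1}{4} \approx -0.25$)
$H{\left(O,x \right)} = -8$ ($H{\left(O,x \right)} = -4 - 4 = -8$)
$p{\left(7,H{\left(5,1 \right)} \right)} u{\left(l \right)} + 94 = 4 \left(- \frac{1}{4}\right) + 94 = -1 + 94 = 93$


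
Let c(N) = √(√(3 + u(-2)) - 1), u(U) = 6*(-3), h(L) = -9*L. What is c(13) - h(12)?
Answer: 108 + √(-1 + I*√15) ≈ 109.22 + 1.5811*I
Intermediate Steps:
u(U) = -18
c(N) = √(-1 + I*√15) (c(N) = √(√(3 - 18) - 1) = √(√(-15) - 1) = √(I*√15 - 1) = √(-1 + I*√15))
c(13) - h(12) = √(-1 + I*√15) - (-9)*12 = √(-1 + I*√15) - 1*(-108) = √(-1 + I*√15) + 108 = 108 + √(-1 + I*√15)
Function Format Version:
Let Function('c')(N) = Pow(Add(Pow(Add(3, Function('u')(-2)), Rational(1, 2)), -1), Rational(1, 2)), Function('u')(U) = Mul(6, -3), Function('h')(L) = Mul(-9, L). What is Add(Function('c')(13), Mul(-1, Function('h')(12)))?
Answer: Add(108, Pow(Add(-1, Mul(I, Pow(15, Rational(1, 2)))), Rational(1, 2))) ≈ Add(109.22, Mul(1.5811, I))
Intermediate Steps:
Function('u')(U) = -18
Function('c')(N) = Pow(Add(-1, Mul(I, Pow(15, Rational(1, 2)))), Rational(1, 2)) (Function('c')(N) = Pow(Add(Pow(Add(3, -18), Rational(1, 2)), -1), Rational(1, 2)) = Pow(Add(Pow(-15, Rational(1, 2)), -1), Rational(1, 2)) = Pow(Add(Mul(I, Pow(15, Rational(1, 2))), -1), Rational(1, 2)) = Pow(Add(-1, Mul(I, Pow(15, Rational(1, 2)))), Rational(1, 2)))
Add(Function('c')(13), Mul(-1, Function('h')(12))) = Add(Pow(Add(-1, Mul(I, Pow(15, Rational(1, 2)))), Rational(1, 2)), Mul(-1, Mul(-9, 12))) = Add(Pow(Add(-1, Mul(I, Pow(15, Rational(1, 2)))), Rational(1, 2)), Mul(-1, -108)) = Add(Pow(Add(-1, Mul(I, Pow(15, Rational(1, 2)))), Rational(1, 2)), 108) = Add(108, Pow(Add(-1, Mul(I, Pow(15, Rational(1, 2)))), Rational(1, 2)))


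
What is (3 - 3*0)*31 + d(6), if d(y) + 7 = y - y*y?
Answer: 56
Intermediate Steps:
d(y) = -7 + y - y**2 (d(y) = -7 + (y - y*y) = -7 + (y - y**2) = -7 + y - y**2)
(3 - 3*0)*31 + d(6) = (3 - 3*0)*31 + (-7 + 6 - 1*6**2) = (3 + 0)*31 + (-7 + 6 - 1*36) = 3*31 + (-7 + 6 - 36) = 93 - 37 = 56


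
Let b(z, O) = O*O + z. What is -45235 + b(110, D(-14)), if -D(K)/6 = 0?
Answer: -45125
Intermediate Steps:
D(K) = 0 (D(K) = -6*0 = 0)
b(z, O) = z + O**2 (b(z, O) = O**2 + z = z + O**2)
-45235 + b(110, D(-14)) = -45235 + (110 + 0**2) = -45235 + (110 + 0) = -45235 + 110 = -45125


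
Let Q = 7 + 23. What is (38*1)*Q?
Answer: 1140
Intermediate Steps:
Q = 30
(38*1)*Q = (38*1)*30 = 38*30 = 1140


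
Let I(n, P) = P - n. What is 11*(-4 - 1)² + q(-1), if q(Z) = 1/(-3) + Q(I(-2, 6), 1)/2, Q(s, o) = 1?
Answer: 1651/6 ≈ 275.17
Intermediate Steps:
q(Z) = ⅙ (q(Z) = 1/(-3) + 1/2 = 1*(-⅓) + 1*(½) = -⅓ + ½ = ⅙)
11*(-4 - 1)² + q(-1) = 11*(-4 - 1)² + ⅙ = 11*(-5)² + ⅙ = 11*25 + ⅙ = 275 + ⅙ = 1651/6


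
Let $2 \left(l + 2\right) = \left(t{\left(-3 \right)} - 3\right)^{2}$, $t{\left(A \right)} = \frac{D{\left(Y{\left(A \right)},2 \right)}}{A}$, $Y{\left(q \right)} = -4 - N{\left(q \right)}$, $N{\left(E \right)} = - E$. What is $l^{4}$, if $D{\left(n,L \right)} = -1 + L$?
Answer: $\frac{1048576}{6561} \approx 159.82$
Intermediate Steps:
$Y{\left(q \right)} = -4 + q$ ($Y{\left(q \right)} = -4 - - q = -4 + q$)
$t{\left(A \right)} = \frac{1}{A}$ ($t{\left(A \right)} = \frac{-1 + 2}{A} = 1 \frac{1}{A} = \frac{1}{A}$)
$l = \frac{32}{9}$ ($l = -2 + \frac{\left(\frac{1}{-3} - 3\right)^{2}}{2} = -2 + \frac{\left(- \frac{1}{3} - 3\right)^{2}}{2} = -2 + \frac{\left(- \frac{10}{3}\right)^{2}}{2} = -2 + \frac{1}{2} \cdot \frac{100}{9} = -2 + \frac{50}{9} = \frac{32}{9} \approx 3.5556$)
$l^{4} = \left(\frac{32}{9}\right)^{4} = \frac{1048576}{6561}$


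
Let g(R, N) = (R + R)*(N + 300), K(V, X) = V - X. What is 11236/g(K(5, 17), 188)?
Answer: -2809/2928 ≈ -0.95936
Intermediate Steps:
g(R, N) = 2*R*(300 + N) (g(R, N) = (2*R)*(300 + N) = 2*R*(300 + N))
11236/g(K(5, 17), 188) = 11236/((2*(5 - 1*17)*(300 + 188))) = 11236/((2*(5 - 17)*488)) = 11236/((2*(-12)*488)) = 11236/(-11712) = 11236*(-1/11712) = -2809/2928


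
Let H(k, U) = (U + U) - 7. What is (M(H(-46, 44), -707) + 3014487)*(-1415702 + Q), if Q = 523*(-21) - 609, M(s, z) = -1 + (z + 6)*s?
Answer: -4221514600270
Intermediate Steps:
H(k, U) = -7 + 2*U (H(k, U) = 2*U - 7 = -7 + 2*U)
M(s, z) = -1 + s*(6 + z) (M(s, z) = -1 + (6 + z)*s = -1 + s*(6 + z))
Q = -11592 (Q = -10983 - 609 = -11592)
(M(H(-46, 44), -707) + 3014487)*(-1415702 + Q) = ((-1 + 6*(-7 + 2*44) + (-7 + 2*44)*(-707)) + 3014487)*(-1415702 - 11592) = ((-1 + 6*(-7 + 88) + (-7 + 88)*(-707)) + 3014487)*(-1427294) = ((-1 + 6*81 + 81*(-707)) + 3014487)*(-1427294) = ((-1 + 486 - 57267) + 3014487)*(-1427294) = (-56782 + 3014487)*(-1427294) = 2957705*(-1427294) = -4221514600270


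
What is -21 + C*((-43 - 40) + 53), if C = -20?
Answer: 579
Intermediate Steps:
-21 + C*((-43 - 40) + 53) = -21 - 20*((-43 - 40) + 53) = -21 - 20*(-83 + 53) = -21 - 20*(-30) = -21 + 600 = 579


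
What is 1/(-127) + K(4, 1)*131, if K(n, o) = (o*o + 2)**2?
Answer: 149732/127 ≈ 1179.0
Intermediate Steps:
K(n, o) = (2 + o**2)**2 (K(n, o) = (o**2 + 2)**2 = (2 + o**2)**2)
1/(-127) + K(4, 1)*131 = 1/(-127) + (2 + 1**2)**2*131 = -1/127 + (2 + 1)**2*131 = -1/127 + 3**2*131 = -1/127 + 9*131 = -1/127 + 1179 = 149732/127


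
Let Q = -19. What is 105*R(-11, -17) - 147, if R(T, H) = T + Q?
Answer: -3297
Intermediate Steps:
R(T, H) = -19 + T (R(T, H) = T - 19 = -19 + T)
105*R(-11, -17) - 147 = 105*(-19 - 11) - 147 = 105*(-30) - 147 = -3150 - 147 = -3297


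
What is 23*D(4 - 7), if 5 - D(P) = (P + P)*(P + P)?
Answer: -713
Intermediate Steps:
D(P) = 5 - 4*P² (D(P) = 5 - (P + P)*(P + P) = 5 - 2*P*2*P = 5 - 4*P²)
23*D(4 - 7) = 23*(5 - 4*(4 - 7)²) = 23*(5 - 4*(-3)²) = 23*(5 - 4*9) = 23*(5 - 36) = 23*(-31) = -713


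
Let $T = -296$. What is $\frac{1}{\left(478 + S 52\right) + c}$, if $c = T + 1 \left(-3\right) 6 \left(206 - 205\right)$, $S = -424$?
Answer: $- \frac{1}{21884} \approx -4.5695 \cdot 10^{-5}$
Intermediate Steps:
$c = -314$ ($c = -296 + 1 \left(-3\right) 6 \left(206 - 205\right) = -296 + \left(-3\right) 6 \cdot 1 = -296 - 18 = -314$)
$\frac{1}{\left(478 + S 52\right) + c} = \frac{1}{\left(478 - 22048\right) - 314} = \frac{1}{-21570 - 314} = \frac{1}{-21884} = - \frac{1}{21884}$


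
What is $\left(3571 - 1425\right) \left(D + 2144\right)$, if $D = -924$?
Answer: $2618120$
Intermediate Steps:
$\left(3571 - 1425\right) \left(D + 2144\right) = \left(3571 - 1425\right) \left(-924 + 2144\right) = 2146 \cdot 1220 = 2618120$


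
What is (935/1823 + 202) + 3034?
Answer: 5900163/1823 ≈ 3236.5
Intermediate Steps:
(935/1823 + 202) + 3034 = 369181/1823 + 3034 = 5900163/1823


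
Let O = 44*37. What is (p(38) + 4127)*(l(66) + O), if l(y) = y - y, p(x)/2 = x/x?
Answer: 6722012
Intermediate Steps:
p(x) = 2 (p(x) = 2*(x/x) = 2*1 = 2)
l(y) = 0
O = 1628
(p(38) + 4127)*(l(66) + O) = (2 + 4127)*(0 + 1628) = 4129*1628 = 6722012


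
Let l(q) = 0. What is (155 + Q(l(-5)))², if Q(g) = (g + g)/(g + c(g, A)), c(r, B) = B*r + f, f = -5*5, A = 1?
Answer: 24025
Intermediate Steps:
f = -25
c(r, B) = -25 + B*r (c(r, B) = B*r - 25 = -25 + B*r)
Q(g) = 2*g/(-25 + 2*g) (Q(g) = (g + g)/(g + (-25 + 1*g)) = (2*g)/(g + (-25 + g)) = (2*g)/(-25 + 2*g) = 2*g/(-25 + 2*g))
(155 + Q(l(-5)))² = (155 + 2*0/(-25 + 2*0))² = (155 + 2*0/(-25 + 0))² = (155 + 2*0/(-25))² = (155 + 2*0*(-1/25))² = (155 + 0)² = 155² = 24025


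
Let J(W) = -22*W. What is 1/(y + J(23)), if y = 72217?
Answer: 1/71711 ≈ 1.3945e-5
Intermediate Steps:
1/(y + J(23)) = 1/(72217 - 22*23) = 1/(72217 - 506) = 1/71711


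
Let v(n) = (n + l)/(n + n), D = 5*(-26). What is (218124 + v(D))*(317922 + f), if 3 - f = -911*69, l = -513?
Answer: 5398839610068/65 ≈ 8.3059e+10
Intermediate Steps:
D = -130
v(n) = (-513 + n)/(2*n) (v(n) = (n - 513)/(n + n) = (-513 + n)/((2*n)) = (-513 + n)*(1/(2*n)) = (-513 + n)/(2*n))
f = 62862 (f = 3 - (-911)*69 = 3 - 1*(-62859) = 3 + 62859 = 62862)
(218124 + v(D))*(317922 + f) = (218124 + (½)*(-513 - 130)/(-130))*(317922 + 62862) = (218124 + (½)*(-1/130)*(-643))*380784 = (218124 + 643/260)*380784 = (56712883/260)*380784 = 5398839610068/65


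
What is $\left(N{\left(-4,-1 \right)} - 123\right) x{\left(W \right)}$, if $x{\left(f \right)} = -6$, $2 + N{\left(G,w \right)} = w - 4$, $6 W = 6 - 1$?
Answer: $780$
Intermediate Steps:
$W = \frac{5}{6}$ ($W = \frac{6 - 1}{6} = \frac{1}{6} \cdot 5 = \frac{5}{6} \approx 0.83333$)
$N{\left(G,w \right)} = -6 + w$ ($N{\left(G,w \right)} = -2 + \left(w - 4\right) = -2 + \left(-4 + w\right) = -6 + w$)
$\left(N{\left(-4,-1 \right)} - 123\right) x{\left(W \right)} = \left(\left(-6 - 1\right) - 123\right) \left(-6\right) = \left(-7 - 123\right) \left(-6\right) = \left(-130\right) \left(-6\right) = 780$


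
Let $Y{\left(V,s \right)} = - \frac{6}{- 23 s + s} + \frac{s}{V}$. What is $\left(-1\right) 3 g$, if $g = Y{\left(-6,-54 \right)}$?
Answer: $- \frac{1781}{66} \approx -26.985$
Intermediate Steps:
$Y{\left(V,s \right)} = \frac{3}{11 s} + \frac{s}{V}$ ($Y{\left(V,s \right)} = - \frac{6}{\left(-22\right) s} + \frac{s}{V} = - 6 \left(- \frac{1}{22 s}\right) + \frac{s}{V} = \frac{3}{11 s} + \frac{s}{V}$)
$g = \frac{1781}{198}$ ($g = \frac{3}{11 \left(-54\right)} - \frac{54}{-6} = \frac{3}{11} \left(- \frac{1}{54}\right) - -9 = - \frac{1}{198} + 9 = \frac{1781}{198} \approx 8.9949$)
$\left(-1\right) 3 g = \left(-1\right) 3 \cdot \frac{1781}{198} = \left(-3\right) \frac{1781}{198} = - \frac{1781}{66}$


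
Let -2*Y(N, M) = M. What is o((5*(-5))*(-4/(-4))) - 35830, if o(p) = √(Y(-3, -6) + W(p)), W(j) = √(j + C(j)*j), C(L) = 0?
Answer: -35830 + √(3 + 5*I) ≈ -35828.0 + 1.1897*I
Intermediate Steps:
Y(N, M) = -M/2
W(j) = √j (W(j) = √(j + 0*j) = √(j + 0) = √j)
o(p) = √(3 + √p) (o(p) = √(-½*(-6) + √p) = √(3 + √p))
o((5*(-5))*(-4/(-4))) - 35830 = √(3 + √((5*(-5))*(-4/(-4)))) - 35830 = √(3 + √(-(-100)*(-1)/4)) - 35830 = √(3 + √(-25*1)) - 35830 = √(3 + √(-25)) - 35830 = √(3 + 5*I) - 35830 = -35830 + √(3 + 5*I)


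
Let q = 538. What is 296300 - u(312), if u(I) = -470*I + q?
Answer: 442402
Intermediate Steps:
u(I) = 538 - 470*I (u(I) = -470*I + 538 = 538 - 470*I)
296300 - u(312) = 296300 - (538 - 470*312) = 296300 - (538 - 146640) = 296300 - 1*(-146102) = 296300 + 146102 = 442402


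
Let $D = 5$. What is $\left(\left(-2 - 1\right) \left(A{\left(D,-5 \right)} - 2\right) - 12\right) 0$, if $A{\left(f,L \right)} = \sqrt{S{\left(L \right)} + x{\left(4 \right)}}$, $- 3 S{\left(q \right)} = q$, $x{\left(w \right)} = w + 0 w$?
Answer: $0$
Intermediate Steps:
$x{\left(w \right)} = w$ ($x{\left(w \right)} = w + 0 = w$)
$S{\left(q \right)} = - \frac{q}{3}$
$A{\left(f,L \right)} = \sqrt{4 - \frac{L}{3}}$ ($A{\left(f,L \right)} = \sqrt{- \frac{L}{3} + 4} = \sqrt{4 - \frac{L}{3}}$)
$\left(\left(-2 - 1\right) \left(A{\left(D,-5 \right)} - 2\right) - 12\right) 0 = \left(\left(-2 - 1\right) \left(\frac{\sqrt{36 - -15}}{3} - 2\right) - 12\right) 0 = \left(- 3 \left(\frac{\sqrt{36 + 15}}{3} - 2\right) - 12\right) 0 = \left(- 3 \left(\frac{\sqrt{51}}{3} - 2\right) - 12\right) 0 = \left(- 3 \left(-2 + \frac{\sqrt{51}}{3}\right) - 12\right) 0 = \left(\left(6 - \sqrt{51}\right) - 12\right) 0 = \left(-6 - \sqrt{51}\right) 0 = 0$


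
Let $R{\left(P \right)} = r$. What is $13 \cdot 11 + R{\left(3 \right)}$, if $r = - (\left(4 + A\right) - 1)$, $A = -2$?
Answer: $142$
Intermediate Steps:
$r = -1$ ($r = - (\left(4 - 2\right) - 1) = - (2 - 1) = \left(-1\right) 1 = -1$)
$R{\left(P \right)} = -1$
$13 \cdot 11 + R{\left(3 \right)} = 13 \cdot 11 - 1 = 143 - 1 = 142$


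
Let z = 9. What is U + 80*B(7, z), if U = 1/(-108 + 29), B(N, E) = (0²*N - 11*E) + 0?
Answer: -625681/79 ≈ -7920.0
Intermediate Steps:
B(N, E) = -11*E (B(N, E) = (0*N - 11*E) + 0 = (0 - 11*E) + 0 = -11*E + 0 = -11*E)
U = -1/79 (U = 1/(-79) = -1/79 ≈ -0.012658)
U + 80*B(7, z) = -1/79 + 80*(-11*9) = -1/79 + 80*(-99) = -1/79 - 7920 = -625681/79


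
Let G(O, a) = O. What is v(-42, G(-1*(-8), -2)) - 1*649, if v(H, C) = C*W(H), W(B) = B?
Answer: -985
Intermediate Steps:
v(H, C) = C*H
v(-42, G(-1*(-8), -2)) - 1*649 = -1*(-8)*(-42) - 1*649 = 8*(-42) - 649 = -336 - 649 = -985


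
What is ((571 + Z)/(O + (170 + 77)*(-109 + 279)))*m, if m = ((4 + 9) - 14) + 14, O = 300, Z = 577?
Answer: 7462/21145 ≈ 0.35290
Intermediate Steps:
m = 13 (m = (13 - 14) + 14 = -1 + 14 = 13)
((571 + Z)/(O + (170 + 77)*(-109 + 279)))*m = ((571 + 577)/(300 + (170 + 77)*(-109 + 279)))*13 = (1148/(300 + 247*170))*13 = (1148/(300 + 41990))*13 = (1148/42290)*13 = (1148*(1/42290))*13 = (574/21145)*13 = 7462/21145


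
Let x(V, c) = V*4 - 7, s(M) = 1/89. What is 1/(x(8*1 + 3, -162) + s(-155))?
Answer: 89/3294 ≈ 0.027019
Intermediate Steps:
s(M) = 1/89
x(V, c) = -7 + 4*V (x(V, c) = 4*V - 7 = -7 + 4*V)
1/(x(8*1 + 3, -162) + s(-155)) = 1/((-7 + 4*(8*1 + 3)) + 1/89) = 1/((-7 + 4*(8 + 3)) + 1/89) = 1/((-7 + 4*11) + 1/89) = 1/((-7 + 44) + 1/89) = 1/(37 + 1/89) = 1/(3294/89) = 89/3294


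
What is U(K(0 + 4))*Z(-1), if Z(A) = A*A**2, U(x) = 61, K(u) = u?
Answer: -61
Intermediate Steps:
Z(A) = A**3
U(K(0 + 4))*Z(-1) = 61*(-1)**3 = 61*(-1) = -61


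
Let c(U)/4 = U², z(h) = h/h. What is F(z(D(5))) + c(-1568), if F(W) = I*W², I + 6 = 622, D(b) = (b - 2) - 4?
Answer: 9835112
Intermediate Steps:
D(b) = -6 + b (D(b) = (-2 + b) - 4 = -6 + b)
I = 616 (I = -6 + 622 = 616)
z(h) = 1
F(W) = 616*W²
c(U) = 4*U²
F(z(D(5))) + c(-1568) = 616*1² + 4*(-1568)² = 616*1 + 4*2458624 = 616 + 9834496 = 9835112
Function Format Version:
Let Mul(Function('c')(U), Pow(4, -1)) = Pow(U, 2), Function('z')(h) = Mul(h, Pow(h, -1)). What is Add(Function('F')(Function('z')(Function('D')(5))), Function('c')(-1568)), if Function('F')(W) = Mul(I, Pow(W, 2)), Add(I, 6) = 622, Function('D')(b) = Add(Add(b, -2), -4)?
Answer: 9835112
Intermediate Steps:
Function('D')(b) = Add(-6, b) (Function('D')(b) = Add(Add(-2, b), -4) = Add(-6, b))
I = 616 (I = Add(-6, 622) = 616)
Function('z')(h) = 1
Function('F')(W) = Mul(616, Pow(W, 2))
Function('c')(U) = Mul(4, Pow(U, 2))
Add(Function('F')(Function('z')(Function('D')(5))), Function('c')(-1568)) = Add(Mul(616, Pow(1, 2)), Mul(4, Pow(-1568, 2))) = Add(Mul(616, 1), Mul(4, 2458624)) = Add(616, 9834496) = 9835112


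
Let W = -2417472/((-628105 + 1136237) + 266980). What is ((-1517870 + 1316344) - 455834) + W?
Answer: -63691255224/96889 ≈ -6.5736e+5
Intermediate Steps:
W = -302184/96889 (W = -2417472/(508132 + 266980) = -2417472/775112 = -2417472*1/775112 = -302184/96889 ≈ -3.1189)
((-1517870 + 1316344) - 455834) + W = ((-1517870 + 1316344) - 455834) - 302184/96889 = (-201526 - 455834) - 302184/96889 = -657360 - 302184/96889 = -63691255224/96889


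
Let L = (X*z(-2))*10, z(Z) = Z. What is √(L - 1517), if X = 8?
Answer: I*√1677 ≈ 40.951*I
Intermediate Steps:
L = -160 (L = (8*(-2))*10 = -16*10 = -160)
√(L - 1517) = √(-160 - 1517) = √(-1677) = I*√1677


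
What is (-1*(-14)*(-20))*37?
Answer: -10360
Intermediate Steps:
(-1*(-14)*(-20))*37 = (14*(-20))*37 = -280*37 = -10360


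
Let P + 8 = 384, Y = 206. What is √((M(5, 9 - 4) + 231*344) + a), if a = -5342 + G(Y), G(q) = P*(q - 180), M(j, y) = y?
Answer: √83903 ≈ 289.66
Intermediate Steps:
P = 376 (P = -8 + 384 = 376)
G(q) = -67680 + 376*q (G(q) = 376*(q - 180) = 376*(-180 + q) = -67680 + 376*q)
a = 4434 (a = -5342 + (-67680 + 376*206) = -5342 + (-67680 + 77456) = -5342 + 9776 = 4434)
√((M(5, 9 - 4) + 231*344) + a) = √(((9 - 4) + 231*344) + 4434) = √((5 + 79464) + 4434) = √(79469 + 4434) = √83903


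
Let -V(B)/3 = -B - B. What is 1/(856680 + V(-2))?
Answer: 1/856668 ≈ 1.1673e-6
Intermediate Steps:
V(B) = 6*B (V(B) = -3*(-B - B) = -(-6)*B = 6*B)
1/(856680 + V(-2)) = 1/(856680 + 6*(-2)) = 1/(856680 - 12) = 1/856668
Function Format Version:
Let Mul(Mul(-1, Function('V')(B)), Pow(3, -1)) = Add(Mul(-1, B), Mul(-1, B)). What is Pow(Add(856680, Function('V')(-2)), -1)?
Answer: Rational(1, 856668) ≈ 1.1673e-6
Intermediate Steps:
Function('V')(B) = Mul(6, B) (Function('V')(B) = Mul(-3, Add(Mul(-1, B), Mul(-1, B))) = Mul(-3, Mul(-2, B)) = Mul(6, B))
Pow(Add(856680, Function('V')(-2)), -1) = Pow(Add(856680, Mul(6, -2)), -1) = Pow(Add(856680, -12), -1) = Pow(856668, -1) = Rational(1, 856668)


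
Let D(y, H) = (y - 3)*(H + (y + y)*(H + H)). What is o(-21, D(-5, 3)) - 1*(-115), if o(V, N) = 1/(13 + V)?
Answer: 919/8 ≈ 114.88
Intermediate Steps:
D(y, H) = (-3 + y)*(H + 4*H*y) (D(y, H) = (-3 + y)*(H + (2*y)*(2*H)) = (-3 + y)*(H + 4*H*y))
o(-21, D(-5, 3)) - 1*(-115) = 1/(13 - 21) - 1*(-115) = 1/(-8) + 115 = -1/8 + 115 = 919/8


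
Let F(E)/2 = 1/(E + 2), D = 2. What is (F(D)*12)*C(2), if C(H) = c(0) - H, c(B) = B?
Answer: -12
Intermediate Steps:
F(E) = 2/(2 + E) (F(E) = 2/(E + 2) = 2/(2 + E))
C(H) = -H (C(H) = 0 - H = -H)
(F(D)*12)*C(2) = ((2/(2 + 2))*12)*(-1*2) = ((2/4)*12)*(-2) = ((2*(1/4))*12)*(-2) = ((1/2)*12)*(-2) = 6*(-2) = -12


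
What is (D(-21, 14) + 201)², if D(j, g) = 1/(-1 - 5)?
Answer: 1452025/36 ≈ 40334.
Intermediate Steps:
D(j, g) = -⅙ (D(j, g) = 1/(-6) = -⅙)
(D(-21, 14) + 201)² = (-⅙ + 201)² = (1205/6)² = 1452025/36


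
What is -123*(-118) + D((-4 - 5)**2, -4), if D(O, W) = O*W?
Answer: 14190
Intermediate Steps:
-123*(-118) + D((-4 - 5)**2, -4) = -123*(-118) + (-4 - 5)**2*(-4) = 14514 + (-9)**2*(-4) = 14514 + 81*(-4) = 14514 - 324 = 14190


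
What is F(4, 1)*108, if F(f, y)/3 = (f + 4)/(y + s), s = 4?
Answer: 2592/5 ≈ 518.40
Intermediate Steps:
F(f, y) = 3*(4 + f)/(4 + y) (F(f, y) = 3*((f + 4)/(y + 4)) = 3*((4 + f)/(4 + y)) = 3*(4 + f)/(4 + y))
F(4, 1)*108 = (3*(4 + 4)/(4 + 1))*108 = (3*8/5)*108 = (3*(⅕)*8)*108 = (24/5)*108 = 2592/5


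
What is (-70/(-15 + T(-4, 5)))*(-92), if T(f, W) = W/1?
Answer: -644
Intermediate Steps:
T(f, W) = W (T(f, W) = W*1 = W)
(-70/(-15 + T(-4, 5)))*(-92) = (-70/(-15 + 5))*(-92) = (-70/(-10))*(-92) = -1/10*(-70)*(-92) = 7*(-92) = -644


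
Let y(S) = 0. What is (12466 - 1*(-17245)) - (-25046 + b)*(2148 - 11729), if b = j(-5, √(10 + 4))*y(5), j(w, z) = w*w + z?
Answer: -239936015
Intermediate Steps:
j(w, z) = z + w² (j(w, z) = w² + z = z + w²)
b = 0 (b = (√(10 + 4) + (-5)²)*0 = (√14 + 25)*0 = (25 + √14)*0 = 0)
(12466 - 1*(-17245)) - (-25046 + b)*(2148 - 11729) = (12466 - 1*(-17245)) - (-25046 + 0)*(2148 - 11729) = (12466 + 17245) - (-25046)*(-9581) = 29711 - 1*239965726 = 29711 - 239965726 = -239936015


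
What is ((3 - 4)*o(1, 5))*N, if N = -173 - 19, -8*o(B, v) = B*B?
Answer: -24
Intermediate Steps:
o(B, v) = -B²/8 (o(B, v) = -B*B/8 = -B²/8)
N = -192
((3 - 4)*o(1, 5))*N = ((3 - 4)*(-⅛*1²))*(-192) = -(-1)/8*(-192) = -1*(-⅛)*(-192) = (⅛)*(-192) = -24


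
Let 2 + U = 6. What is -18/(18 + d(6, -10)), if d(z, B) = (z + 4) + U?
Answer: -9/16 ≈ -0.56250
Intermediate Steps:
U = 4 (U = -2 + 6 = 4)
d(z, B) = 8 + z (d(z, B) = (z + 4) + 4 = (4 + z) + 4 = 8 + z)
-18/(18 + d(6, -10)) = -18/(18 + (8 + 6)) = -18/(18 + 14) = -18/32 = -18*1/32 = -9/16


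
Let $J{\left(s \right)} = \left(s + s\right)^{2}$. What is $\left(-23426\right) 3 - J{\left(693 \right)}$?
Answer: $-1991274$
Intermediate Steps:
$J{\left(s \right)} = 4 s^{2}$ ($J{\left(s \right)} = \left(2 s\right)^{2} = 4 s^{2}$)
$\left(-23426\right) 3 - J{\left(693 \right)} = \left(-23426\right) 3 - 4 \cdot 693^{2} = -70278 - 4 \cdot 480249 = -70278 - 1920996 = -1991274$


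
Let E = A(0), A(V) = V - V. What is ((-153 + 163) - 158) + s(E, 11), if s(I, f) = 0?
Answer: -148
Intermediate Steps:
A(V) = 0
E = 0
((-153 + 163) - 158) + s(E, 11) = ((-153 + 163) - 158) + 0 = (10 - 158) + 0 = -148 + 0 = -148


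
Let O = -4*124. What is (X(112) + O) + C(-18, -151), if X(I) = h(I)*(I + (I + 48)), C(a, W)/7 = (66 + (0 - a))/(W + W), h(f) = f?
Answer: 4524874/151 ≈ 29966.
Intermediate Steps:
C(a, W) = 7*(66 - a)/(2*W) (C(a, W) = 7*((66 + (0 - a))/(W + W)) = 7*((66 - a)/((2*W))) = 7*((66 - a)*(1/(2*W))) = 7*((66 - a)/(2*W)) = 7*(66 - a)/(2*W))
O = -496
X(I) = I*(48 + 2*I) (X(I) = I*(I + (I + 48)) = I*(I + (48 + I)) = I*(48 + 2*I))
(X(112) + O) + C(-18, -151) = (2*112*(24 + 112) - 496) + (7/2)*(66 - 1*(-18))/(-151) = (2*112*136 - 496) + (7/2)*(-1/151)*(66 + 18) = (30464 - 496) + (7/2)*(-1/151)*84 = 29968 - 294/151 = 4524874/151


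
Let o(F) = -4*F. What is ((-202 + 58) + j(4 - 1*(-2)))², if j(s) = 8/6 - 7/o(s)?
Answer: 1297321/64 ≈ 20271.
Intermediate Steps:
j(s) = 4/3 + 7/(4*s) (j(s) = 8/6 - 7*(-1/(4*s)) = 8*(⅙) - (-7)/(4*s) = 4/3 + 7/(4*s))
((-202 + 58) + j(4 - 1*(-2)))² = ((-202 + 58) + (21 + 16*(4 - 1*(-2)))/(12*(4 - 1*(-2))))² = (-144 + (21 + 16*(4 + 2))/(12*(4 + 2)))² = (-144 + (1/12)*(21 + 16*6)/6)² = (-144 + (1/12)*(⅙)*(21 + 96))² = (-144 + (1/12)*(⅙)*117)² = (-144 + 13/8)² = (-1139/8)² = 1297321/64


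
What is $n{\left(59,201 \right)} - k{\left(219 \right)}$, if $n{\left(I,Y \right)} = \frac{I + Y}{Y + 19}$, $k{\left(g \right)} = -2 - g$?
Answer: $\frac{2444}{11} \approx 222.18$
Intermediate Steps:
$n{\left(I,Y \right)} = \frac{I + Y}{19 + Y}$
$n{\left(59,201 \right)} - k{\left(219 \right)} = \frac{59 + 201}{19 + 201} - \left(-2 - 219\right) = \frac{1}{220} \cdot 260 - \left(-2 - 219\right) = \frac{1}{220} \cdot 260 - -221 = \frac{13}{11} + 221 = \frac{2444}{11}$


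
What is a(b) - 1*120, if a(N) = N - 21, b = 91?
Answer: -50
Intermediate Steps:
a(N) = -21 + N
a(b) - 1*120 = (-21 + 91) - 1*120 = 70 - 120 = -50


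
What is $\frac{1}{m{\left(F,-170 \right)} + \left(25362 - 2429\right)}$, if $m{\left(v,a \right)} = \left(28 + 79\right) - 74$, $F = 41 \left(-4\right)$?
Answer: $\frac{1}{22966} \approx 4.3543 \cdot 10^{-5}$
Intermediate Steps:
$F = -164$
$m{\left(v,a \right)} = 33$ ($m{\left(v,a \right)} = 107 - 74 = 33$)
$\frac{1}{m{\left(F,-170 \right)} + \left(25362 - 2429\right)} = \frac{1}{33 + \left(25362 - 2429\right)} = \frac{1}{33 + 22933} = \frac{1}{22966}$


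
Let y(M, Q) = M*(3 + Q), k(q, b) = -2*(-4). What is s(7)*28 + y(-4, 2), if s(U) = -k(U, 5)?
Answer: -244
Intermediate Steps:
k(q, b) = 8
s(U) = -8 (s(U) = -1*8 = -8)
s(7)*28 + y(-4, 2) = -8*28 - 4*(3 + 2) = -224 - 4*5 = -224 - 20 = -244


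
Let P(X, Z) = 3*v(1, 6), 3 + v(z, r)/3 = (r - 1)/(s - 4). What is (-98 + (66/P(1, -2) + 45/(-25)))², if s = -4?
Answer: 1961869849/189225 ≈ 10368.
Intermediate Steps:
v(z, r) = -69/8 - 3*r/8 (v(z, r) = -9 + 3*((r - 1)/(-4 - 4)) = -9 + 3*((-1 + r)/(-8)) = -9 + 3*((-1 + r)*(-⅛)) = -9 + 3*(⅛ - r/8) = -9 + (3/8 - 3*r/8) = -69/8 - 3*r/8)
P(X, Z) = -261/8 (P(X, Z) = 3*(-69/8 - 3/8*6) = 3*(-69/8 - 9/4) = 3*(-87/8) = -261/8)
(-98 + (66/P(1, -2) + 45/(-25)))² = (-98 + (66/(-261/8) + 45/(-25)))² = (-98 + (66*(-8/261) + 45*(-1/25)))² = (-98 + (-176/87 - 9/5))² = (-98 - 1663/435)² = (-44293/435)² = 1961869849/189225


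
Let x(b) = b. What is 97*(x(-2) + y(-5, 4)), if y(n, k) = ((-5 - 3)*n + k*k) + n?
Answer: 4753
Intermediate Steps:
y(n, k) = k² - 7*n (y(n, k) = (-8*n + k²) + n = (k² - 8*n) + n = k² - 7*n)
97*(x(-2) + y(-5, 4)) = 97*(-2 + (4² - 7*(-5))) = 97*(-2 + (16 + 35)) = 97*(-2 + 51) = 97*49 = 4753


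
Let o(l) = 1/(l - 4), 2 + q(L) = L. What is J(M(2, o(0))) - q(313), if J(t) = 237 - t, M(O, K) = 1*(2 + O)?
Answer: -78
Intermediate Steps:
q(L) = -2 + L
o(l) = 1/(-4 + l)
M(O, K) = 2 + O
J(M(2, o(0))) - q(313) = (237 - (2 + 2)) - (-2 + 313) = (237 - 1*4) - 1*311 = (237 - 4) - 311 = 233 - 311 = -78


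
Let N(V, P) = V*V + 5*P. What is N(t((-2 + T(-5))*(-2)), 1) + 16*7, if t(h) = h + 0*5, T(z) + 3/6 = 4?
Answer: 126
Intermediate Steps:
T(z) = 7/2 (T(z) = -½ + 4 = 7/2)
t(h) = h (t(h) = h + 0 = h)
N(V, P) = V² + 5*P
N(t((-2 + T(-5))*(-2)), 1) + 16*7 = (((-2 + 7/2)*(-2))² + 5*1) + 16*7 = (((3/2)*(-2))² + 5) + 112 = ((-3)² + 5) + 112 = (9 + 5) + 112 = 14 + 112 = 126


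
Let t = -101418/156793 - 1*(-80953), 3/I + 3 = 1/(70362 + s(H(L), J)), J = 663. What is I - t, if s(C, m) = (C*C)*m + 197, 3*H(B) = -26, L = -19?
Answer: -4583057686876281/56613562096 ≈ -80953.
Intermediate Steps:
H(B) = -26/3 (H(B) = (⅓)*(-26) = -26/3)
s(C, m) = 197 + m*C² (s(C, m) = C²*m + 197 = m*C² + 197 = 197 + m*C²)
I = -361073/361072 (I = 3/(-3 + 1/(70362 + (197 + 663*(-26/3)²))) = 3/(-3 + 1/(70362 + (197 + 663*(676/9)))) = 3/(-3 + 1/(70362 + (197 + 149396/3))) = 3/(-3 + 1/(70362 + 149987/3)) = 3/(-3 + 1/(361073/3)) = 3/(-3 + 3/361073) = 3/(-1083216/361073) = 3*(-361073/1083216) = -361073/361072 ≈ -1.0000)
t = 12692762311/156793 (t = -101418*1/156793 + 80953 = -101418/156793 + 80953 = 12692762311/156793 ≈ 80952.)
I - t = -361073/361072 - 1*12692762311/156793 = -361073/361072 - 12692762311/156793 = -4583057686876281/56613562096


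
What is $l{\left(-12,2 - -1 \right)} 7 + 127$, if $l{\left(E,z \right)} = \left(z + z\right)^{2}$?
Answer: $379$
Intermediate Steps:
$l{\left(E,z \right)} = 4 z^{2}$ ($l{\left(E,z \right)} = \left(2 z\right)^{2} = 4 z^{2}$)
$l{\left(-12,2 - -1 \right)} 7 + 127 = 4 \left(2 - -1\right)^{2} \cdot 7 + 127 = 4 \left(2 + 1\right)^{2} \cdot 7 + 127 = 4 \cdot 3^{2} \cdot 7 + 127 = 4 \cdot 9 \cdot 7 + 127 = 36 \cdot 7 + 127 = 252 + 127 = 379$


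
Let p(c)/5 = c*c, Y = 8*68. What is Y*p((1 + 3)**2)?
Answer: 696320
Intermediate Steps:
Y = 544
p(c) = 5*c**2 (p(c) = 5*(c*c) = 5*c**2)
Y*p((1 + 3)**2) = 544*(5*((1 + 3)**2)**2) = 544*(5*(4**2)**2) = 544*(5*16**2) = 544*(5*256) = 544*1280 = 696320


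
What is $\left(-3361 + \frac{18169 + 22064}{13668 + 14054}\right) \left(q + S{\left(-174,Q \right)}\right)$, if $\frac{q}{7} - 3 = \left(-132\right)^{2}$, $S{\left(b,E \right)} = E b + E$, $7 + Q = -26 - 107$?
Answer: $- \frac{13616942596481}{27722} \approx -4.912 \cdot 10^{8}$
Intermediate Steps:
$Q = -140$ ($Q = -7 - 133 = -140$)
$S{\left(b,E \right)} = E + E b$
$q = 121989$ ($q = 21 + 7 \left(-132\right)^{2} = 21 + 7 \cdot 17424 = 21 + 121968 = 121989$)
$\left(-3361 + \frac{18169 + 22064}{13668 + 14054}\right) \left(q + S{\left(-174,Q \right)}\right) = \left(-3361 + \frac{18169 + 22064}{13668 + 14054}\right) \left(121989 - 140 \left(1 - 174\right)\right) = \left(-3361 + \frac{40233}{27722}\right) \left(121989 - -24220\right) = \left(-3361 + 40233 \cdot \frac{1}{27722}\right) \left(121989 + 24220\right) = \left(-3361 + \frac{40233}{27722}\right) 146209 = \left(- \frac{93133409}{27722}\right) 146209 = - \frac{13616942596481}{27722}$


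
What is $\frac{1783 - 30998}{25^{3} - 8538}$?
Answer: $- \frac{29215}{7087} \approx -4.1223$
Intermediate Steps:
$\frac{1783 - 30998}{25^{3} - 8538} = - \frac{29215}{15625 - 8538} = - \frac{29215}{7087}$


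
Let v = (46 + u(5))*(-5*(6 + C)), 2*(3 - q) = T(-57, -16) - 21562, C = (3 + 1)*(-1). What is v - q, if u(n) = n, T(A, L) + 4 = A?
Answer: -22649/2 ≈ -11325.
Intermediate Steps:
T(A, L) = -4 + A
C = -4 (C = 4*(-1) = -4)
q = 21629/2 (q = 3 - ((-4 - 57) - 21562)/2 = 3 - (-61 - 21562)/2 = 3 - ½*(-21623) = 3 + 21623/2 = 21629/2 ≈ 10815.)
v = -510 (v = (46 + 5)*(-5*(6 - 4)) = 51*(-5*2) = 51*(-10) = -510)
v - q = -510 - 1*21629/2 = -510 - 21629/2 = -22649/2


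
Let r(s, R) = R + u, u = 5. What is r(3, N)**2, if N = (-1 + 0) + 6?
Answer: 100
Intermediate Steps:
N = 5 (N = -1 + 6 = 5)
r(s, R) = 5 + R (r(s, R) = R + 5 = 5 + R)
r(3, N)**2 = (5 + 5)**2 = 10**2 = 100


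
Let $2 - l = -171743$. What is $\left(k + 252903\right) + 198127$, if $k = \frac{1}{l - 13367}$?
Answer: $\frac{71433229341}{158378} \approx 4.5103 \cdot 10^{5}$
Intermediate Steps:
$l = 171745$ ($l = 2 - -171743 = 2 + 171743 = 171745$)
$k = \frac{1}{158378}$ ($k = \frac{1}{171745 - 13367} = \frac{1}{158378} \approx 6.314 \cdot 10^{-6}$)
$\left(k + 252903\right) + 198127 = \left(\frac{1}{158378} + 252903\right) + 198127 = \frac{40054271335}{158378} + 198127 = \frac{71433229341}{158378}$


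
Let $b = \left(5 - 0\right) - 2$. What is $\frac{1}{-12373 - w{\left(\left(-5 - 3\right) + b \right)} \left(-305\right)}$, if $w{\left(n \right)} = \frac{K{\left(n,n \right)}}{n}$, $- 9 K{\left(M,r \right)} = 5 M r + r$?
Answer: $- \frac{3}{34679} \approx -8.6508 \cdot 10^{-5}$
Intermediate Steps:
$K{\left(M,r \right)} = - \frac{r}{9} - \frac{5 M r}{9}$ ($K{\left(M,r \right)} = - \frac{5 M r + r}{9} = - \frac{r + 5 M r}{9} = - \frac{r}{9} - \frac{5 M r}{9}$)
$b = 3$ ($b = \left(5 + 0\right) - 2 = 5 - 2 = 3$)
$w{\left(n \right)} = - \frac{1}{9} - \frac{5 n}{9}$ ($w{\left(n \right)} = \frac{\left(- \frac{1}{9}\right) n \left(1 + 5 n\right)}{n} = - \frac{1}{9} - \frac{5 n}{9}$)
$\frac{1}{-12373 - w{\left(\left(-5 - 3\right) + b \right)} \left(-305\right)} = \frac{1}{-12373 - \left(- \frac{1}{9} - \frac{5 \left(\left(-5 - 3\right) + 3\right)}{9}\right) \left(-305\right)} = \frac{1}{-12373 - \left(- \frac{1}{9} - \frac{5 \left(-8 + 3\right)}{9}\right) \left(-305\right)} = \frac{1}{-12373 - \left(- \frac{1}{9} - - \frac{25}{9}\right) \left(-305\right)} = \frac{1}{-12373 - \left(- \frac{1}{9} + \frac{25}{9}\right) \left(-305\right)} = \frac{1}{-12373 - \frac{8}{3} \left(-305\right)} = \frac{1}{-12373 - - \frac{2440}{3}} = \frac{1}{-12373 + \frac{2440}{3}} = \frac{1}{- \frac{34679}{3}} = - \frac{3}{34679}$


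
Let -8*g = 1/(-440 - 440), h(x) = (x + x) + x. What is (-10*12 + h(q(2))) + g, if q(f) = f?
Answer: -802559/7040 ≈ -114.00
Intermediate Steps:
h(x) = 3*x (h(x) = 2*x + x = 3*x)
g = 1/7040 (g = -1/(8*(-440 - 440)) = -1/8/(-880) = -1/8*(-1/880) = 1/7040 ≈ 0.00014205)
(-10*12 + h(q(2))) + g = (-10*12 + 3*2) + 1/7040 = (-120 + 6) + 1/7040 = -114 + 1/7040 = -802559/7040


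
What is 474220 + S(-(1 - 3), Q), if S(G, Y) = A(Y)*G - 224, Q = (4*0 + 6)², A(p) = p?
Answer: 474068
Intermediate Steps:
Q = 36 (Q = (0 + 6)² = 6² = 36)
S(G, Y) = -224 + G*Y (S(G, Y) = Y*G - 224 = G*Y - 224 = -224 + G*Y)
474220 + S(-(1 - 3), Q) = 474220 + (-224 - (1 - 3)*36) = 474220 + (-224 - 1*(-2)*36) = 474220 + (-224 + 2*36) = 474220 + (-224 + 72) = 474220 - 152 = 474068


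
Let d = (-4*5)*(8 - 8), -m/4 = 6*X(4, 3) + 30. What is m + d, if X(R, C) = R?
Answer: -216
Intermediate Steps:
m = -216 (m = -4*(6*4 + 30) = -4*(24 + 30) = -4*54 = -216)
d = 0 (d = -20*0 = 0)
m + d = -216 + 0 = -216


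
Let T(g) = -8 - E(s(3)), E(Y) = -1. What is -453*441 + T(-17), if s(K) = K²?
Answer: -199780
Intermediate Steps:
T(g) = -7 (T(g) = -8 - 1*(-1) = -8 + 1 = -7)
-453*441 + T(-17) = -453*441 - 7 = -199773 - 7 = -199780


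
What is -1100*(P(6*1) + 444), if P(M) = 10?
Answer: -499400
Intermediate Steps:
-1100*(P(6*1) + 444) = -1100*(10 + 444) = -1100*454 = -499400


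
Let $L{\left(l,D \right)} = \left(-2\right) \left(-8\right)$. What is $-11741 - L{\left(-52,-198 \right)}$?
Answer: $-11757$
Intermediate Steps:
$L{\left(l,D \right)} = 16$
$-11741 - L{\left(-52,-198 \right)} = -11741 - 16 = -11757$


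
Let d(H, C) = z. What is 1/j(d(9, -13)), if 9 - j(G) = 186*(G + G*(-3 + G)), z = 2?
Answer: ⅑ ≈ 0.11111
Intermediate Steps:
d(H, C) = 2
j(G) = 9 - 186*G - 186*G*(-3 + G) (j(G) = 9 - 186*(G + G*(-3 + G)) = 9 - (186*G + 186*G*(-3 + G)) = 9 + (-186*G - 186*G*(-3 + G)) = 9 - 186*G - 186*G*(-3 + G))
1/j(d(9, -13)) = 1/(9 - 186*2² + 372*2) = 1/(9 - 186*4 + 744) = 1/(9 - 744 + 744) = 1/9 = ⅑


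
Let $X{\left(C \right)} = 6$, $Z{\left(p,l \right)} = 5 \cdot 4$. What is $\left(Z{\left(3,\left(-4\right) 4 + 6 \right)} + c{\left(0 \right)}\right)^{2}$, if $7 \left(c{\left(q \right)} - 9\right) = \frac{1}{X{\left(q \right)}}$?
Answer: $\frac{1485961}{1764} \approx 842.38$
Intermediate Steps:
$Z{\left(p,l \right)} = 20$
$c{\left(q \right)} = \frac{379}{42}$ ($c{\left(q \right)} = 9 + \frac{1}{7 \cdot 6} = 9 + \frac{1}{7} \cdot \frac{1}{6} = 9 + \frac{1}{42} = \frac{379}{42}$)
$\left(Z{\left(3,\left(-4\right) 4 + 6 \right)} + c{\left(0 \right)}\right)^{2} = \left(20 + \frac{379}{42}\right)^{2} = \left(\frac{1219}{42}\right)^{2} = \frac{1485961}{1764}$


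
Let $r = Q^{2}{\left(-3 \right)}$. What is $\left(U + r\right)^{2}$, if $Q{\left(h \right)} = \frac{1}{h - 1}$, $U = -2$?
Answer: $\frac{961}{256} \approx 3.7539$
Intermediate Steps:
$Q{\left(h \right)} = \frac{1}{-1 + h}$
$r = \frac{1}{16}$ ($r = \left(\frac{1}{-1 - 3}\right)^{2} = \left(\frac{1}{-4}\right)^{2} = \left(- \frac{1}{4}\right)^{2} = \frac{1}{16} \approx 0.0625$)
$\left(U + r\right)^{2} = \left(-2 + \frac{1}{16}\right)^{2} = \left(- \frac{31}{16}\right)^{2} = \frac{961}{256}$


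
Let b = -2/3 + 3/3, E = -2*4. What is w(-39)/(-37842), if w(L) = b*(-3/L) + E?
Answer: 311/1475838 ≈ 0.00021073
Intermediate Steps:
E = -8
b = ⅓ (b = -2*⅓ + 3*(⅓) = -⅔ + 1 = ⅓ ≈ 0.33333)
w(L) = -8 - 1/L (w(L) = (-3/L)/3 - 8 = -1/L - 8 = -8 - 1/L)
w(-39)/(-37842) = (-8 - 1/(-39))/(-37842) = (-8 - 1*(-1/39))*(-1/37842) = (-8 + 1/39)*(-1/37842) = -311/39*(-1/37842) = 311/1475838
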